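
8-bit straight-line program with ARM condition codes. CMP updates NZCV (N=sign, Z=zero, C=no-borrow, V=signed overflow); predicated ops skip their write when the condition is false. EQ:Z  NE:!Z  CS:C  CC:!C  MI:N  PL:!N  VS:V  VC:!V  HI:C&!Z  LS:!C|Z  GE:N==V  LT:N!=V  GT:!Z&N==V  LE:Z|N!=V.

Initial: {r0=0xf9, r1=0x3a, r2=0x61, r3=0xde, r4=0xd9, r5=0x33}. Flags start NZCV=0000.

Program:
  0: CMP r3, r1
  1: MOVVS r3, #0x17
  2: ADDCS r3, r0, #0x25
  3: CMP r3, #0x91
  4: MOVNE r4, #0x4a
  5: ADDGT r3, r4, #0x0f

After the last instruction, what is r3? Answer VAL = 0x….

[0] flags=1010 → (cmp)
[1] flags=1010 VS?F → skip
[2] flags=1010 CS?T → r3=0x1e
[3] flags=1001 → (cmp)
[4] flags=1001 NE?T → r4=0x4a
[5] flags=1001 GT?T → r3=0x59

VAL = 0x59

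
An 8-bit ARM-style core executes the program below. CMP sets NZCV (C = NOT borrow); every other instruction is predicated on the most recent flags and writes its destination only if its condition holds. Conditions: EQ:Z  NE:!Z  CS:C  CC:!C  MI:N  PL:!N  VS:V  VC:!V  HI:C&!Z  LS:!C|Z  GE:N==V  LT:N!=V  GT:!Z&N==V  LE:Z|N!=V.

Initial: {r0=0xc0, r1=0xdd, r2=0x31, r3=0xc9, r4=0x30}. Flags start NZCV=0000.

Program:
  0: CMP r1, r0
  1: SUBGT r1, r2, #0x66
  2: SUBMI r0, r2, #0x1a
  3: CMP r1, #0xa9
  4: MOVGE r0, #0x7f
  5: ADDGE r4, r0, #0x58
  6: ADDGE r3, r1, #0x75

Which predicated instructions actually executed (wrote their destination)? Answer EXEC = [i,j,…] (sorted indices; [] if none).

EXEC = [1,4,5,6]

0: ✓ CMP  NZCV=0010
1: ✓ SUBGT  r1←0xcb
2: · SUBMI
3: ✓ CMP  NZCV=0010
4: ✓ MOVGE  r0←0x7f
5: ✓ ADDGE  r4←0xd7
6: ✓ ADDGE  r3←0x40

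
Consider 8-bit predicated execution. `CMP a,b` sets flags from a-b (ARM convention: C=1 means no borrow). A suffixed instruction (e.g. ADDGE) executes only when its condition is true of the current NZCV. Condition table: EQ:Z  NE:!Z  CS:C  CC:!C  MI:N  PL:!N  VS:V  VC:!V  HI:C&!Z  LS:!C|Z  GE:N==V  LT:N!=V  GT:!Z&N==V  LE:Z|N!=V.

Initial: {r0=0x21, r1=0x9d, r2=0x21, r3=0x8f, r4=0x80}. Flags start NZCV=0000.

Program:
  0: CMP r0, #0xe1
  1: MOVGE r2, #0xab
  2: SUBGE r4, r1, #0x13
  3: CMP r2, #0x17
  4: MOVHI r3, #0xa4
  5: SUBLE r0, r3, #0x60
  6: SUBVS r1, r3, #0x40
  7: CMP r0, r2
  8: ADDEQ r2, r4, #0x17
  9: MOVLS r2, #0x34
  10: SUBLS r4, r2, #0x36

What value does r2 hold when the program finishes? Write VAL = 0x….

VAL = 0x34

0: ✓ CMP  NZCV=0000
1: ✓ MOVGE  r2←0xab
2: ✓ SUBGE  r4←0x8a
3: ✓ CMP  NZCV=1010
4: ✓ MOVHI  r3←0xa4
5: ✓ SUBLE  r0←0x44
6: · SUBVS
7: ✓ CMP  NZCV=1001
8: · ADDEQ
9: ✓ MOVLS  r2←0x34
10: ✓ SUBLS  r4←0xfe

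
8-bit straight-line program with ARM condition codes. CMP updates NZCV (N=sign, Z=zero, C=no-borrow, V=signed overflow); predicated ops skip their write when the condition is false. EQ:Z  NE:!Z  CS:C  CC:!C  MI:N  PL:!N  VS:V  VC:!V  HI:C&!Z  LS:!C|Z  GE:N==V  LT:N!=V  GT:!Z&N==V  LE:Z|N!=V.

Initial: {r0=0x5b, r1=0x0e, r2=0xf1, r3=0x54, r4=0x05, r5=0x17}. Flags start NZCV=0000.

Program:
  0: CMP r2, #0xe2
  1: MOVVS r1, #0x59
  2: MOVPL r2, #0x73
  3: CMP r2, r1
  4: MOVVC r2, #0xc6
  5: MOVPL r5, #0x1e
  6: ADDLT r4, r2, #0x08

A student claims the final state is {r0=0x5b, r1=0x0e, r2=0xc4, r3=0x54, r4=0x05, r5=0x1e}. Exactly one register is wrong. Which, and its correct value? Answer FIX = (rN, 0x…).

FIX = (r2, 0xc6)

0: ✓ CMP  NZCV=0010
1: · MOVVS
2: ✓ MOVPL  r2←0x73
3: ✓ CMP  NZCV=0010
4: ✓ MOVVC  r2←0xc6
5: ✓ MOVPL  r5←0x1e
6: · ADDLT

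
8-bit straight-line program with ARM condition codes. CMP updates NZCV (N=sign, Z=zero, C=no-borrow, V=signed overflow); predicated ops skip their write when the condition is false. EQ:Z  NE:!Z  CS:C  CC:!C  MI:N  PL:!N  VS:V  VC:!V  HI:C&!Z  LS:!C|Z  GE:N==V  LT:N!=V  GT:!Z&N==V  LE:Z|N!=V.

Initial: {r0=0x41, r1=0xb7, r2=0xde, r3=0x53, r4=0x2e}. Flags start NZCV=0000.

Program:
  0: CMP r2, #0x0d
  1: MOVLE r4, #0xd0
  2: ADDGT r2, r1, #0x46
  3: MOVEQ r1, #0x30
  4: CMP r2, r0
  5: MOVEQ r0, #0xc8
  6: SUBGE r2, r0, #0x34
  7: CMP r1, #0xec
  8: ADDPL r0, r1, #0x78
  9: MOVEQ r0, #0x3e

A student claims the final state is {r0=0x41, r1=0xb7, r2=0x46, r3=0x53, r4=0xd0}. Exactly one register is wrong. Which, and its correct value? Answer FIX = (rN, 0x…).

FIX = (r2, 0xde)

[0] flags=1010 → (cmp)
[1] flags=1010 LE?T → r4=0xd0
[2] flags=1010 GT?F → skip
[3] flags=1010 EQ?F → skip
[4] flags=1010 → (cmp)
[5] flags=1010 EQ?F → skip
[6] flags=1010 GE?F → skip
[7] flags=1000 → (cmp)
[8] flags=1000 PL?F → skip
[9] flags=1000 EQ?F → skip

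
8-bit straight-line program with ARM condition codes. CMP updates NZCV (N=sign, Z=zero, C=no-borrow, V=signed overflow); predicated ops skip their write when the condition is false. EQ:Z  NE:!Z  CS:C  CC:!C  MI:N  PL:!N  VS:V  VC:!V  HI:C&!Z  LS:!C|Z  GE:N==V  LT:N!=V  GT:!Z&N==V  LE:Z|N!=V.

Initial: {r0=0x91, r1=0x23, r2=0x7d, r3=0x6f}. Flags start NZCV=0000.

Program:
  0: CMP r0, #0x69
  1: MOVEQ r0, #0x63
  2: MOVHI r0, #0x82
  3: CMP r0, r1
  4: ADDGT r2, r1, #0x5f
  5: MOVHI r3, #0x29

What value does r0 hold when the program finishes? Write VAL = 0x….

0: ✓ CMP  NZCV=0011
1: · MOVEQ
2: ✓ MOVHI  r0←0x82
3: ✓ CMP  NZCV=0011
4: · ADDGT
5: ✓ MOVHI  r3←0x29

VAL = 0x82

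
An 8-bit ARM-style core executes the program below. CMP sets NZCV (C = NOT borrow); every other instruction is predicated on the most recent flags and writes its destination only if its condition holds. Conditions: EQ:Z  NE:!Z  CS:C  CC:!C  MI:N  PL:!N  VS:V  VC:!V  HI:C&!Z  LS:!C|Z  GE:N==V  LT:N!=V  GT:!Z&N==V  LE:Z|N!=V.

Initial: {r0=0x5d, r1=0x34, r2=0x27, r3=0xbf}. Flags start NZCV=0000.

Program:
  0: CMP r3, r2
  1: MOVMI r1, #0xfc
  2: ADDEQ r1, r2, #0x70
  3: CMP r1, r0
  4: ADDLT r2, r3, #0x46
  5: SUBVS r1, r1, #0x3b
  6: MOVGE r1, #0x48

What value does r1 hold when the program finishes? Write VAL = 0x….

0: ✓ CMP  NZCV=1010
1: ✓ MOVMI  r1←0xfc
2: · ADDEQ
3: ✓ CMP  NZCV=1010
4: ✓ ADDLT  r2←0x05
5: · SUBVS
6: · MOVGE

VAL = 0xfc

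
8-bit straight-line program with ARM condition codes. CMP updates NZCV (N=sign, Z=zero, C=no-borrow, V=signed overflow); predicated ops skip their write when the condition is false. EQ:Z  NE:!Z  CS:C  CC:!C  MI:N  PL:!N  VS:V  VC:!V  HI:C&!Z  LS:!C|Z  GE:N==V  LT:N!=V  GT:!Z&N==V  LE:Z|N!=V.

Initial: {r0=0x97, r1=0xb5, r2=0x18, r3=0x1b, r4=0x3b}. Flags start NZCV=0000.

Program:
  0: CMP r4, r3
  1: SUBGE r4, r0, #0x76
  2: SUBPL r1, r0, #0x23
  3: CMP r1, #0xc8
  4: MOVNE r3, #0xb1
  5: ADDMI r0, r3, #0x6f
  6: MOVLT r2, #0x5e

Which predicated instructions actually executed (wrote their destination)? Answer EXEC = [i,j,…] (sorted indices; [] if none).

[0] flags=0010 → (cmp)
[1] flags=0010 GE?T → r4=0x21
[2] flags=0010 PL?T → r1=0x74
[3] flags=1001 → (cmp)
[4] flags=1001 NE?T → r3=0xb1
[5] flags=1001 MI?T → r0=0x20
[6] flags=1001 LT?F → skip

EXEC = [1,2,4,5]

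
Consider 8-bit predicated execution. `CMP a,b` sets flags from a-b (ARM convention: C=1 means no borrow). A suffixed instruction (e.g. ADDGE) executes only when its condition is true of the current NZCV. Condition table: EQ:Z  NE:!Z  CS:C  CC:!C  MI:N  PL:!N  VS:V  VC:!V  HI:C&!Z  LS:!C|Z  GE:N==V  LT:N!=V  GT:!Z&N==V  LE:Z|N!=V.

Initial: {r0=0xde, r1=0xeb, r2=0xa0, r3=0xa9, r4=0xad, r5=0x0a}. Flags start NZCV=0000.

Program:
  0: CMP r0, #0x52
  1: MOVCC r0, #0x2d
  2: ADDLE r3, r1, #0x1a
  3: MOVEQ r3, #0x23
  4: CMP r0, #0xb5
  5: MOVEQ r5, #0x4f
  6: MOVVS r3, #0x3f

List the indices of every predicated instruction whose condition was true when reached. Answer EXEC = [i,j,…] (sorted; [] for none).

0: ✓ CMP  NZCV=1010
1: · MOVCC
2: ✓ ADDLE  r3←0x05
3: · MOVEQ
4: ✓ CMP  NZCV=0010
5: · MOVEQ
6: · MOVVS

EXEC = [2]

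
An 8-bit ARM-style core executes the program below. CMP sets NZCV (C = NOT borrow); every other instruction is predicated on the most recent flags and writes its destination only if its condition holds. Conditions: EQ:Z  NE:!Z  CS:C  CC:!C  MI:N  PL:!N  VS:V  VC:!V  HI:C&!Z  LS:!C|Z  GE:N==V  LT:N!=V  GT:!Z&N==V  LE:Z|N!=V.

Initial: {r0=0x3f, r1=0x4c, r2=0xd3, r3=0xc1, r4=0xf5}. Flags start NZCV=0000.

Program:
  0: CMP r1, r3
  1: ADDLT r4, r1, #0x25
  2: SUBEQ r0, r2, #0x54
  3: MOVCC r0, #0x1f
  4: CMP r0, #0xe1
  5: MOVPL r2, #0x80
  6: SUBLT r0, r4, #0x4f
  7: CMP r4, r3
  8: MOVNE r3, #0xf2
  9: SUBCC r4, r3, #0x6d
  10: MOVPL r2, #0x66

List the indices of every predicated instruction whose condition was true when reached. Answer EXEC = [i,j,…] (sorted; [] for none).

EXEC = [3,5,8,10]

0: ✓ CMP  NZCV=1001
1: · ADDLT
2: · SUBEQ
3: ✓ MOVCC  r0←0x1f
4: ✓ CMP  NZCV=0000
5: ✓ MOVPL  r2←0x80
6: · SUBLT
7: ✓ CMP  NZCV=0010
8: ✓ MOVNE  r3←0xf2
9: · SUBCC
10: ✓ MOVPL  r2←0x66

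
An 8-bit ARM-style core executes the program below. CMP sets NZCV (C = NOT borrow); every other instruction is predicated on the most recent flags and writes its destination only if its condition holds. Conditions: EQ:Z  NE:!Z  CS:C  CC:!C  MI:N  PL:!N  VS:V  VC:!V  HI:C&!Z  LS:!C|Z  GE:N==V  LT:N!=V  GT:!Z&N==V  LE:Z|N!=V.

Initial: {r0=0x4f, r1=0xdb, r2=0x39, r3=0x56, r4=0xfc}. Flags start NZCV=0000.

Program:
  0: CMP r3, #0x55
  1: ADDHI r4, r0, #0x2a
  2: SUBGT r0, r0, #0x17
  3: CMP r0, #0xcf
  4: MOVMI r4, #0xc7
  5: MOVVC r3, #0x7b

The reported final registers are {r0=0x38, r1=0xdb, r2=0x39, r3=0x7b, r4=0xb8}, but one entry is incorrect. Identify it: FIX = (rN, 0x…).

FIX = (r4, 0x79)

[0] flags=0010 → (cmp)
[1] flags=0010 HI?T → r4=0x79
[2] flags=0010 GT?T → r0=0x38
[3] flags=0000 → (cmp)
[4] flags=0000 MI?F → skip
[5] flags=0000 VC?T → r3=0x7b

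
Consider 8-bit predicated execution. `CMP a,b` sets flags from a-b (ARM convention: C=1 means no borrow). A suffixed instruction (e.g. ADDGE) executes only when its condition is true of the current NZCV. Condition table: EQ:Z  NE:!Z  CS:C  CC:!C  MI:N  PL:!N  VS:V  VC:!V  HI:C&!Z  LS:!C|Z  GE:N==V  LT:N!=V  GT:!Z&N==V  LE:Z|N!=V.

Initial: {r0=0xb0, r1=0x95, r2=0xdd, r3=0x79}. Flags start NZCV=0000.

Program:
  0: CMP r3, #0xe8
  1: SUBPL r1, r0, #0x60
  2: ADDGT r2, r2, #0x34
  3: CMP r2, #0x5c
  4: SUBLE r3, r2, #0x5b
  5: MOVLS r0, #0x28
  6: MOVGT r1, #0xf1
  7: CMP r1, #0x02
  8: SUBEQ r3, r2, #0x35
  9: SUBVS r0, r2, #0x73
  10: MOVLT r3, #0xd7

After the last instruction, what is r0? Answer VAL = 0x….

VAL = 0x28

0: ✓ CMP  NZCV=1001
1: · SUBPL
2: ✓ ADDGT  r2←0x11
3: ✓ CMP  NZCV=1000
4: ✓ SUBLE  r3←0xb6
5: ✓ MOVLS  r0←0x28
6: · MOVGT
7: ✓ CMP  NZCV=1010
8: · SUBEQ
9: · SUBVS
10: ✓ MOVLT  r3←0xd7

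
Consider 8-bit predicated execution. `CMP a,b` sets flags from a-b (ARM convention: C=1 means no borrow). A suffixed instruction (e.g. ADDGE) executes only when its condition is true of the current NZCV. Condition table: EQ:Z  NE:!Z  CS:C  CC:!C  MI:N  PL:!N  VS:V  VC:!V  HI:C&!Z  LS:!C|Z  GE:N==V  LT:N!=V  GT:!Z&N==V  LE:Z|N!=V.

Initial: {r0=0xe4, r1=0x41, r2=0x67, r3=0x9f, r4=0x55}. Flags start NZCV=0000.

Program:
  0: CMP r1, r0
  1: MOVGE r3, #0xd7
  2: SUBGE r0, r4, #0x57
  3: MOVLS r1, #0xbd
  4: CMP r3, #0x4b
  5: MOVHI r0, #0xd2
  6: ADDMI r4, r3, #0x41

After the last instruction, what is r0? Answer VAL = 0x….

0: ✓ CMP  NZCV=0000
1: ✓ MOVGE  r3←0xd7
2: ✓ SUBGE  r0←0xfe
3: ✓ MOVLS  r1←0xbd
4: ✓ CMP  NZCV=1010
5: ✓ MOVHI  r0←0xd2
6: ✓ ADDMI  r4←0x18

VAL = 0xd2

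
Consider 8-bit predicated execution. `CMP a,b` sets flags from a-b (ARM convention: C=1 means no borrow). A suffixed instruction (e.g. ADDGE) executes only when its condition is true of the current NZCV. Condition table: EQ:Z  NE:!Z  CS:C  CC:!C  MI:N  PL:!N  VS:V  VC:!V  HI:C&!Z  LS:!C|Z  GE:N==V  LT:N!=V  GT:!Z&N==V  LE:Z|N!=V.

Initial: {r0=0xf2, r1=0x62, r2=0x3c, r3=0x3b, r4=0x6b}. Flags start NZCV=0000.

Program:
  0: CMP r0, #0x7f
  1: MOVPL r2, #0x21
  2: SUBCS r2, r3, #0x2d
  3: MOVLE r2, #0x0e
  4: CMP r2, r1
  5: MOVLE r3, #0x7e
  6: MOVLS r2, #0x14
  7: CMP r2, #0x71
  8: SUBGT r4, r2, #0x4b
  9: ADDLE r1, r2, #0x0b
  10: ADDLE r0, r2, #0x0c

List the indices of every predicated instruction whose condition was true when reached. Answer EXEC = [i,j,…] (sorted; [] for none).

EXEC = [1,2,3,5,6,9,10]

0: ✓ CMP  NZCV=0011
1: ✓ MOVPL  r2←0x21
2: ✓ SUBCS  r2←0x0e
3: ✓ MOVLE  r2←0x0e
4: ✓ CMP  NZCV=1000
5: ✓ MOVLE  r3←0x7e
6: ✓ MOVLS  r2←0x14
7: ✓ CMP  NZCV=1000
8: · SUBGT
9: ✓ ADDLE  r1←0x1f
10: ✓ ADDLE  r0←0x20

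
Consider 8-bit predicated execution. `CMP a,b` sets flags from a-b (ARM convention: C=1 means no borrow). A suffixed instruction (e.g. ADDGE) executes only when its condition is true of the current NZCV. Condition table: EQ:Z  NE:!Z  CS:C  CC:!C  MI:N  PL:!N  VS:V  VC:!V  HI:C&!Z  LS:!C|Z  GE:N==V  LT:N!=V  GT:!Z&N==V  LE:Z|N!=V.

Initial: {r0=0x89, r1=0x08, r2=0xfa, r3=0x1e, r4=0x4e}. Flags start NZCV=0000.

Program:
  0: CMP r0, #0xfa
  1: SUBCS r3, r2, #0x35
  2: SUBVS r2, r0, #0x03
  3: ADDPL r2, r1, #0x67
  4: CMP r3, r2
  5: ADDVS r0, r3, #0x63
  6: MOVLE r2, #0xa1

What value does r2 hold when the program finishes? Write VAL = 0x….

VAL = 0xfa

0: ✓ CMP  NZCV=1000
1: · SUBCS
2: · SUBVS
3: · ADDPL
4: ✓ CMP  NZCV=0000
5: · ADDVS
6: · MOVLE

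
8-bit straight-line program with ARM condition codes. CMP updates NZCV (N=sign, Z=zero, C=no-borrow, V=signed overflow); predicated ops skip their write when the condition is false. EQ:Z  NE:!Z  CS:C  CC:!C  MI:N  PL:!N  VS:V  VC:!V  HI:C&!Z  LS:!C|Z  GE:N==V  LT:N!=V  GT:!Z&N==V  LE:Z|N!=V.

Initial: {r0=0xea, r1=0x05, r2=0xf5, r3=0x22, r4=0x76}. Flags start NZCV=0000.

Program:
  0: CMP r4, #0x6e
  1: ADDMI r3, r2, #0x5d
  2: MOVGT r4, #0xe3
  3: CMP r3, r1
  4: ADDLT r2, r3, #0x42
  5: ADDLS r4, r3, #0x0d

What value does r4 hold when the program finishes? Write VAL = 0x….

[0] flags=0010 → (cmp)
[1] flags=0010 MI?F → skip
[2] flags=0010 GT?T → r4=0xe3
[3] flags=0010 → (cmp)
[4] flags=0010 LT?F → skip
[5] flags=0010 LS?F → skip

VAL = 0xe3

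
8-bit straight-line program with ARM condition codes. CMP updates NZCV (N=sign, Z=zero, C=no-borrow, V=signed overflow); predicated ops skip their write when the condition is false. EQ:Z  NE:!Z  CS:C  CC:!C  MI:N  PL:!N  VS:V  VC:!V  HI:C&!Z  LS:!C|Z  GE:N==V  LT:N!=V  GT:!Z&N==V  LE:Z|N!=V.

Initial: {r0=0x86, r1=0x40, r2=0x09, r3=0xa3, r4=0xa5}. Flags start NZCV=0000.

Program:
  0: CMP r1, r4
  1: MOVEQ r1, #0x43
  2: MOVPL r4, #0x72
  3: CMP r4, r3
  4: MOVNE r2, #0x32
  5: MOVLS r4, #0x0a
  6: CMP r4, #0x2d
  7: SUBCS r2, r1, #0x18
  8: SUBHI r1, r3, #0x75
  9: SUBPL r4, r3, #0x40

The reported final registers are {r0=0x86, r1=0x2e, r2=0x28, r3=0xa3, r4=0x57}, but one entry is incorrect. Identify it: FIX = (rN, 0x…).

[0] flags=1001 → (cmp)
[1] flags=1001 EQ?F → skip
[2] flags=1001 PL?F → skip
[3] flags=0010 → (cmp)
[4] flags=0010 NE?T → r2=0x32
[5] flags=0010 LS?F → skip
[6] flags=0011 → (cmp)
[7] flags=0011 CS?T → r2=0x28
[8] flags=0011 HI?T → r1=0x2e
[9] flags=0011 PL?T → r4=0x63

FIX = (r4, 0x63)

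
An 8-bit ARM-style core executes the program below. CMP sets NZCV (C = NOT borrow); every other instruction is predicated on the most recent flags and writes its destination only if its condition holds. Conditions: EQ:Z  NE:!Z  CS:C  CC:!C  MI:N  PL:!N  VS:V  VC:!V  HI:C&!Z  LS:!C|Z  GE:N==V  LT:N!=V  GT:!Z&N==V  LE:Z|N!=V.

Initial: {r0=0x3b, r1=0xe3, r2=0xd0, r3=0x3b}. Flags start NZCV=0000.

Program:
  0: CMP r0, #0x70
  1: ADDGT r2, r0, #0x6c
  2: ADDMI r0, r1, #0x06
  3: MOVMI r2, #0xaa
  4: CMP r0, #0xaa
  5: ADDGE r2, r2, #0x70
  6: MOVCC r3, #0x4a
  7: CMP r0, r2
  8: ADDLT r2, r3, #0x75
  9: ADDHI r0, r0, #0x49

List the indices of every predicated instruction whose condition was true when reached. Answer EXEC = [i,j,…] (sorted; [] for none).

[0] flags=1000 → (cmp)
[1] flags=1000 GT?F → skip
[2] flags=1000 MI?T → r0=0xe9
[3] flags=1000 MI?T → r2=0xaa
[4] flags=0010 → (cmp)
[5] flags=0010 GE?T → r2=0x1a
[6] flags=0010 CC?F → skip
[7] flags=1010 → (cmp)
[8] flags=1010 LT?T → r2=0xb0
[9] flags=1010 HI?T → r0=0x32

EXEC = [2,3,5,8,9]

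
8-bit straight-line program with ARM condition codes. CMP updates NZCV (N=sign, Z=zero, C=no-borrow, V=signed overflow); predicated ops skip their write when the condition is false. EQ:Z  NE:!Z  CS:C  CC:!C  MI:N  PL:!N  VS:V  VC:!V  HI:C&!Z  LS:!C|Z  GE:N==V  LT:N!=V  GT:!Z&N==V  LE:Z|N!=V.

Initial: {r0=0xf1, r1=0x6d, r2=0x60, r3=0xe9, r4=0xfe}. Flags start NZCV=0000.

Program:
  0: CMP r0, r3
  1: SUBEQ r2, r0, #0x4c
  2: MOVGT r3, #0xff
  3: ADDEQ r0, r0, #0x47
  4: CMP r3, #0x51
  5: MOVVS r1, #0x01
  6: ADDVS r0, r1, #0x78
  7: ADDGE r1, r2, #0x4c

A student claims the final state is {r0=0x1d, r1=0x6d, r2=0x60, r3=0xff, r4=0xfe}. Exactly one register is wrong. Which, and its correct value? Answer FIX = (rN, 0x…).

FIX = (r0, 0xf1)

[0] flags=0010 → (cmp)
[1] flags=0010 EQ?F → skip
[2] flags=0010 GT?T → r3=0xff
[3] flags=0010 EQ?F → skip
[4] flags=1010 → (cmp)
[5] flags=1010 VS?F → skip
[6] flags=1010 VS?F → skip
[7] flags=1010 GE?F → skip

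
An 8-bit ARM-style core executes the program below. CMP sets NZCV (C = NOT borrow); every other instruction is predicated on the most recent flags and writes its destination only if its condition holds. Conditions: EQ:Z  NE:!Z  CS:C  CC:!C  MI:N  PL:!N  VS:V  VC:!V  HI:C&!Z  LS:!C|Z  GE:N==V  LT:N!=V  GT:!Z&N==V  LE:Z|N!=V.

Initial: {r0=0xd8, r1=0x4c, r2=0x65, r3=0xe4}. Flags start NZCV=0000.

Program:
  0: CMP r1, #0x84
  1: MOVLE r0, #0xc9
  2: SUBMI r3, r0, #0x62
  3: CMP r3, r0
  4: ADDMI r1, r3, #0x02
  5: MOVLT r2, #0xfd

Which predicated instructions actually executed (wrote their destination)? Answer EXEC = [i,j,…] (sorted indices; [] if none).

EXEC = [2,4]

0: ✓ CMP  NZCV=1001
1: · MOVLE
2: ✓ SUBMI  r3←0x76
3: ✓ CMP  NZCV=1001
4: ✓ ADDMI  r1←0x78
5: · MOVLT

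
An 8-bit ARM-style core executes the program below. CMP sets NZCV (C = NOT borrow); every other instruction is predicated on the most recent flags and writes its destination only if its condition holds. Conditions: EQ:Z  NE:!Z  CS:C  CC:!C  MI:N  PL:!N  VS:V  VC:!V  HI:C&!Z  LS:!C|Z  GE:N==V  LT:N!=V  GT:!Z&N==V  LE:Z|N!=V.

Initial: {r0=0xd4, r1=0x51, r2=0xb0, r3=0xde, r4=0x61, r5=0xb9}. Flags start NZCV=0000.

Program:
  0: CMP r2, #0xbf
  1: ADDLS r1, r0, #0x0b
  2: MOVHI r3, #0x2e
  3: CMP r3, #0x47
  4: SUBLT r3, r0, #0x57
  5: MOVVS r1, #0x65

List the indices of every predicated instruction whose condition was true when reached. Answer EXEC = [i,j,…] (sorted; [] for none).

EXEC = [1,4]

[0] flags=1000 → (cmp)
[1] flags=1000 LS?T → r1=0xdf
[2] flags=1000 HI?F → skip
[3] flags=1010 → (cmp)
[4] flags=1010 LT?T → r3=0x7d
[5] flags=1010 VS?F → skip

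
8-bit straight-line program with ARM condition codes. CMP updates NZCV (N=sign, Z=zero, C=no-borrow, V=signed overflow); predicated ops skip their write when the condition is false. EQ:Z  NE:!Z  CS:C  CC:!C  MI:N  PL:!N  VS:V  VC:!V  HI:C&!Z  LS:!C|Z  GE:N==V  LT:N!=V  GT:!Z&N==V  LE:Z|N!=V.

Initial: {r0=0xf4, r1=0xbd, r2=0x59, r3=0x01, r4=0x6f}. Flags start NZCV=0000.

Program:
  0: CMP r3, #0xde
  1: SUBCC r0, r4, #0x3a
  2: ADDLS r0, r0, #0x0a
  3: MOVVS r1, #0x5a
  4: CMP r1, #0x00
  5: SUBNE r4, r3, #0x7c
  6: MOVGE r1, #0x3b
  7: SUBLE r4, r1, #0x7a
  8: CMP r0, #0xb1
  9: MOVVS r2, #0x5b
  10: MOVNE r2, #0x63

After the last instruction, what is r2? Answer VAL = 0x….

0: ✓ CMP  NZCV=0000
1: ✓ SUBCC  r0←0x35
2: ✓ ADDLS  r0←0x3f
3: · MOVVS
4: ✓ CMP  NZCV=1010
5: ✓ SUBNE  r4←0x85
6: · MOVGE
7: ✓ SUBLE  r4←0x43
8: ✓ CMP  NZCV=1001
9: ✓ MOVVS  r2←0x5b
10: ✓ MOVNE  r2←0x63

VAL = 0x63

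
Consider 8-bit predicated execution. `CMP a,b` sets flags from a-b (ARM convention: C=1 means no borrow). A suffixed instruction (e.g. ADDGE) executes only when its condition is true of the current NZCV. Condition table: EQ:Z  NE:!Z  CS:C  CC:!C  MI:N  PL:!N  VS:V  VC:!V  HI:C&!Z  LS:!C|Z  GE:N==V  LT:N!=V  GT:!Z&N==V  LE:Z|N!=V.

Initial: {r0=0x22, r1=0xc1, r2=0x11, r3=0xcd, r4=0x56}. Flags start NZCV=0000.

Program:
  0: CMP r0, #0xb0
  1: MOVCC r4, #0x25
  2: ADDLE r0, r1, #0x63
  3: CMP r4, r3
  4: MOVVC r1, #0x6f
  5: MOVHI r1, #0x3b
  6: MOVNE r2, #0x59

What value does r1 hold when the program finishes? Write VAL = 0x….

VAL = 0x6f

[0] flags=0000 → (cmp)
[1] flags=0000 CC?T → r4=0x25
[2] flags=0000 LE?F → skip
[3] flags=0000 → (cmp)
[4] flags=0000 VC?T → r1=0x6f
[5] flags=0000 HI?F → skip
[6] flags=0000 NE?T → r2=0x59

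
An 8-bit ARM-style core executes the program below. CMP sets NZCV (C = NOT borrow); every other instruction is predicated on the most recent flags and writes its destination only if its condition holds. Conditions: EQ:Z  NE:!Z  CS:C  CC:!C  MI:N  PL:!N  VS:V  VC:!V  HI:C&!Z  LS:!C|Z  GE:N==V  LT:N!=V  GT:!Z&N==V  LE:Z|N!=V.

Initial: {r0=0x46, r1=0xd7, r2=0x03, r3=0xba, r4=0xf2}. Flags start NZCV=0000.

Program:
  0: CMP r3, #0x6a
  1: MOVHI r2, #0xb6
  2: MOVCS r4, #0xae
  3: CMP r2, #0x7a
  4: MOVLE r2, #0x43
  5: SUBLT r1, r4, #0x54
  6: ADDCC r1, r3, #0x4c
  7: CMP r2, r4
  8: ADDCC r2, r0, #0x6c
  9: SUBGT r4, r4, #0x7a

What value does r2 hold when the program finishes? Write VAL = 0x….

[0] flags=0011 → (cmp)
[1] flags=0011 HI?T → r2=0xb6
[2] flags=0011 CS?T → r4=0xae
[3] flags=0011 → (cmp)
[4] flags=0011 LE?T → r2=0x43
[5] flags=0011 LT?T → r1=0x5a
[6] flags=0011 CC?F → skip
[7] flags=1001 → (cmp)
[8] flags=1001 CC?T → r2=0xb2
[9] flags=1001 GT?T → r4=0x34

VAL = 0xb2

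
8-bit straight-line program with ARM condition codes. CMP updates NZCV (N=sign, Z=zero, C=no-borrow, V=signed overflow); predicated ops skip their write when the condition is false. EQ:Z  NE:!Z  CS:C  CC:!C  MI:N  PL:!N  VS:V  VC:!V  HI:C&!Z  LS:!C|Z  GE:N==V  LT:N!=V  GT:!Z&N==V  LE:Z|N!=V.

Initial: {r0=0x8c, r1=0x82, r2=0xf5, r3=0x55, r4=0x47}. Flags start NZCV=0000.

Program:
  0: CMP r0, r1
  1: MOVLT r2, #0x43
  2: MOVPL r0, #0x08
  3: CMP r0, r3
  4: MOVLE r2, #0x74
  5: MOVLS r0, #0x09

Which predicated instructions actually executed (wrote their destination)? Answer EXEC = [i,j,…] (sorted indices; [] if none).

0: ✓ CMP  NZCV=0010
1: · MOVLT
2: ✓ MOVPL  r0←0x08
3: ✓ CMP  NZCV=1000
4: ✓ MOVLE  r2←0x74
5: ✓ MOVLS  r0←0x09

EXEC = [2,4,5]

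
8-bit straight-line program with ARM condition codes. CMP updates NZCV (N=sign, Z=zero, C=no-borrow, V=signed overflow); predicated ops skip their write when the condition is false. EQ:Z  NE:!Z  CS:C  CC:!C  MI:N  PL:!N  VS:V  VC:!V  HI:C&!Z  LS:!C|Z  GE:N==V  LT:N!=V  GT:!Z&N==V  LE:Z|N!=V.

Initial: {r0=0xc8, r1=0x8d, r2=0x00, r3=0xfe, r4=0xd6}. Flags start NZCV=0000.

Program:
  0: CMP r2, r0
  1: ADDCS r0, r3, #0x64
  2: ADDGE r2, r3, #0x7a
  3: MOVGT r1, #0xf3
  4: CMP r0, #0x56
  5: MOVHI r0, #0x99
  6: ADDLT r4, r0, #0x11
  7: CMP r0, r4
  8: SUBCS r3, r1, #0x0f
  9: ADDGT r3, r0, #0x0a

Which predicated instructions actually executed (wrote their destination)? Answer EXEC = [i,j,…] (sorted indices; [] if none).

EXEC = [2,3,5,6]

[0] flags=0000 → (cmp)
[1] flags=0000 CS?F → skip
[2] flags=0000 GE?T → r2=0x78
[3] flags=0000 GT?T → r1=0xf3
[4] flags=0011 → (cmp)
[5] flags=0011 HI?T → r0=0x99
[6] flags=0011 LT?T → r4=0xaa
[7] flags=1000 → (cmp)
[8] flags=1000 CS?F → skip
[9] flags=1000 GT?F → skip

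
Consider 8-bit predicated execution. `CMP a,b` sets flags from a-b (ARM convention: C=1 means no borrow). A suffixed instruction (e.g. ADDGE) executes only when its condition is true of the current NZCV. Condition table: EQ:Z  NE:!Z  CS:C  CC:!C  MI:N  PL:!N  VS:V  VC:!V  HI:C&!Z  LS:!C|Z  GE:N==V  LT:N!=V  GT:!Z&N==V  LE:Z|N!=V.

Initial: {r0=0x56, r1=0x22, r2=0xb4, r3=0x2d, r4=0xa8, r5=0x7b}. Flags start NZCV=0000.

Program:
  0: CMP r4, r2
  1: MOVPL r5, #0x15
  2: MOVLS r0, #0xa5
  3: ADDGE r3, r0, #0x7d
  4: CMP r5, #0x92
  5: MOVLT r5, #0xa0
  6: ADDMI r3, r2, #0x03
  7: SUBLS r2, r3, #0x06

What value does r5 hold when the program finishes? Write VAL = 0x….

0: ✓ CMP  NZCV=1000
1: · MOVPL
2: ✓ MOVLS  r0←0xa5
3: · ADDGE
4: ✓ CMP  NZCV=1001
5: · MOVLT
6: ✓ ADDMI  r3←0xb7
7: ✓ SUBLS  r2←0xb1

VAL = 0x7b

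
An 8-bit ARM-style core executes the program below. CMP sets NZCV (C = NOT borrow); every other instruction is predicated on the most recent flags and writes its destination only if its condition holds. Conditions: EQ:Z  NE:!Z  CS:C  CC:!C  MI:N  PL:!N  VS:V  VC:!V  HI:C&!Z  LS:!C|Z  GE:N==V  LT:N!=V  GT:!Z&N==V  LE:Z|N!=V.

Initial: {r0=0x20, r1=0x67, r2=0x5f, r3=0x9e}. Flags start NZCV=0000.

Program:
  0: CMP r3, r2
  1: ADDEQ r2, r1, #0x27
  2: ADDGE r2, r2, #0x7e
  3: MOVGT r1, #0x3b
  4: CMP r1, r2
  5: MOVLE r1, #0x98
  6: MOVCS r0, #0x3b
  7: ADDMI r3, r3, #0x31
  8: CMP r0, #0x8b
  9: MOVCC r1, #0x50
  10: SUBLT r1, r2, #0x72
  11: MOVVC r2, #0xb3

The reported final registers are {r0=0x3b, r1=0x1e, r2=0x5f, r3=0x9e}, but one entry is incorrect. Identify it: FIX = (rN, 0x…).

FIX = (r1, 0x50)

[0] flags=0011 → (cmp)
[1] flags=0011 EQ?F → skip
[2] flags=0011 GE?F → skip
[3] flags=0011 GT?F → skip
[4] flags=0010 → (cmp)
[5] flags=0010 LE?F → skip
[6] flags=0010 CS?T → r0=0x3b
[7] flags=0010 MI?F → skip
[8] flags=1001 → (cmp)
[9] flags=1001 CC?T → r1=0x50
[10] flags=1001 LT?F → skip
[11] flags=1001 VC?F → skip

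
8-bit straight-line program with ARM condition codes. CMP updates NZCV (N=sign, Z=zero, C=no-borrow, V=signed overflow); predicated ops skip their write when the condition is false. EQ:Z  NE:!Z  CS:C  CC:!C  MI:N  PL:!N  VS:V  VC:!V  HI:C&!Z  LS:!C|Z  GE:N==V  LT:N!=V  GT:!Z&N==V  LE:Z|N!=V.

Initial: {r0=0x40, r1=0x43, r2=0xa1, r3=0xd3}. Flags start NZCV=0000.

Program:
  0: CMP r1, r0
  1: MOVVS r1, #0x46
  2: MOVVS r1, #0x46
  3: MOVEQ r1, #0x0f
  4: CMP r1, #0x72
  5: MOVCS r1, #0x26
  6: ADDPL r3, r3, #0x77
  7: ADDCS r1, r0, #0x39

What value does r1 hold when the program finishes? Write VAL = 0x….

VAL = 0x43

0: ✓ CMP  NZCV=0010
1: · MOVVS
2: · MOVVS
3: · MOVEQ
4: ✓ CMP  NZCV=1000
5: · MOVCS
6: · ADDPL
7: · ADDCS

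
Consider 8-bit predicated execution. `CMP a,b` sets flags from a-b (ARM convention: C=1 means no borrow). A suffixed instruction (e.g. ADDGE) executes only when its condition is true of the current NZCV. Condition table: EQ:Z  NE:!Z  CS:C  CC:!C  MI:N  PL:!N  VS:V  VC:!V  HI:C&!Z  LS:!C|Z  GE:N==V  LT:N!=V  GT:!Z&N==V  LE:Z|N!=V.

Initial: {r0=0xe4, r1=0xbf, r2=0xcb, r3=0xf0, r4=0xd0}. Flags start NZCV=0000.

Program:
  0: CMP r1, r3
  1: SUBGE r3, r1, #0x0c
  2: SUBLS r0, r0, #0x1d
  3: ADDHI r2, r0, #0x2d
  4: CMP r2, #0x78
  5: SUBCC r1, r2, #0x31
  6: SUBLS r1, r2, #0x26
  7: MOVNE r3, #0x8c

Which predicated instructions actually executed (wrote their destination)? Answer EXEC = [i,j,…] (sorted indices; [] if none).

0: ✓ CMP  NZCV=1000
1: · SUBGE
2: ✓ SUBLS  r0←0xc7
3: · ADDHI
4: ✓ CMP  NZCV=0011
5: · SUBCC
6: · SUBLS
7: ✓ MOVNE  r3←0x8c

EXEC = [2,7]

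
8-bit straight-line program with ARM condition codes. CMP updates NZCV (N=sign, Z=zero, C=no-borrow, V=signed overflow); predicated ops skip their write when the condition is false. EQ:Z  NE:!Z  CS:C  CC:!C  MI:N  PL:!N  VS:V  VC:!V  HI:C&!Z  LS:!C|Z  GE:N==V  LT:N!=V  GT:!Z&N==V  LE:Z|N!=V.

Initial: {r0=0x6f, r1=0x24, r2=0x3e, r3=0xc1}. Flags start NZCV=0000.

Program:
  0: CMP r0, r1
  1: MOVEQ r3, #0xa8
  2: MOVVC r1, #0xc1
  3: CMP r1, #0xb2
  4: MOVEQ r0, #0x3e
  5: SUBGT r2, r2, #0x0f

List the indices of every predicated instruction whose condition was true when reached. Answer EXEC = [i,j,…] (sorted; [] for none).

EXEC = [2,5]

[0] flags=0010 → (cmp)
[1] flags=0010 EQ?F → skip
[2] flags=0010 VC?T → r1=0xc1
[3] flags=0010 → (cmp)
[4] flags=0010 EQ?F → skip
[5] flags=0010 GT?T → r2=0x2f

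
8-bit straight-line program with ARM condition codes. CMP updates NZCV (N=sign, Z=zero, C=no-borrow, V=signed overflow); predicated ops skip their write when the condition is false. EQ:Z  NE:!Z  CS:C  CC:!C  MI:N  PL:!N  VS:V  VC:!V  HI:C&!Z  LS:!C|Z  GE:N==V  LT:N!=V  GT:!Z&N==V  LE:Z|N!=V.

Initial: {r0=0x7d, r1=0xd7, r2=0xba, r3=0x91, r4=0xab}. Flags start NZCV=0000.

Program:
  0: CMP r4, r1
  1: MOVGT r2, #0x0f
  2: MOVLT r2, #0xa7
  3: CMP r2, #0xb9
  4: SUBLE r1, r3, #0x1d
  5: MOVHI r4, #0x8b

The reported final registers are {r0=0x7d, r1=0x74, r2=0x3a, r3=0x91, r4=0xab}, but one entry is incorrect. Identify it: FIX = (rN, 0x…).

FIX = (r2, 0xa7)

0: ✓ CMP  NZCV=1000
1: · MOVGT
2: ✓ MOVLT  r2←0xa7
3: ✓ CMP  NZCV=1000
4: ✓ SUBLE  r1←0x74
5: · MOVHI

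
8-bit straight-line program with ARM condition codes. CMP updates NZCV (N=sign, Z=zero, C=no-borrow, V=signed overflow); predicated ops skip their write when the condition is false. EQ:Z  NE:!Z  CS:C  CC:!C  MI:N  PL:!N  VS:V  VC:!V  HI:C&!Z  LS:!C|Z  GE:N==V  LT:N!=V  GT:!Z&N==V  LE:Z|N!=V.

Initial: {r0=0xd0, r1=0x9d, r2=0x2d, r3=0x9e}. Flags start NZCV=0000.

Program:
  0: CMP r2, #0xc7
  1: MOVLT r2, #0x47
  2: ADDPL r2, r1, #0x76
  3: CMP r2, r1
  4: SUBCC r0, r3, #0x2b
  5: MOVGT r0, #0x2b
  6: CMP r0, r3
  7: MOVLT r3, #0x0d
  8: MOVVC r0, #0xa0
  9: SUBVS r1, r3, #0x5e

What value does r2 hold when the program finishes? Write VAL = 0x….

0: ✓ CMP  NZCV=0000
1: · MOVLT
2: ✓ ADDPL  r2←0x13
3: ✓ CMP  NZCV=0000
4: ✓ SUBCC  r0←0x73
5: ✓ MOVGT  r0←0x2b
6: ✓ CMP  NZCV=1001
7: · MOVLT
8: · MOVVC
9: ✓ SUBVS  r1←0x40

VAL = 0x13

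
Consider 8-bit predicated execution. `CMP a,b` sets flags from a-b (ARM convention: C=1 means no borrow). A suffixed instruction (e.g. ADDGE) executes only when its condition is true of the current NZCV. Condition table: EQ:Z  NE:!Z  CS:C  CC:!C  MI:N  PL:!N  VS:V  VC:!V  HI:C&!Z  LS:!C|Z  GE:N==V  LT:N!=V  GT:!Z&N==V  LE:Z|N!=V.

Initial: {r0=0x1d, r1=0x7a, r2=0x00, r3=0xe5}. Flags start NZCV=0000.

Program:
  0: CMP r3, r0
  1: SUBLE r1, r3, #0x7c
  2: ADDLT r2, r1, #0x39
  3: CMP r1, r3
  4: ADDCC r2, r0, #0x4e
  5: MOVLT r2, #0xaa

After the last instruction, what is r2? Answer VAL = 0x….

VAL = 0x6b

0: ✓ CMP  NZCV=1010
1: ✓ SUBLE  r1←0x69
2: ✓ ADDLT  r2←0xa2
3: ✓ CMP  NZCV=1001
4: ✓ ADDCC  r2←0x6b
5: · MOVLT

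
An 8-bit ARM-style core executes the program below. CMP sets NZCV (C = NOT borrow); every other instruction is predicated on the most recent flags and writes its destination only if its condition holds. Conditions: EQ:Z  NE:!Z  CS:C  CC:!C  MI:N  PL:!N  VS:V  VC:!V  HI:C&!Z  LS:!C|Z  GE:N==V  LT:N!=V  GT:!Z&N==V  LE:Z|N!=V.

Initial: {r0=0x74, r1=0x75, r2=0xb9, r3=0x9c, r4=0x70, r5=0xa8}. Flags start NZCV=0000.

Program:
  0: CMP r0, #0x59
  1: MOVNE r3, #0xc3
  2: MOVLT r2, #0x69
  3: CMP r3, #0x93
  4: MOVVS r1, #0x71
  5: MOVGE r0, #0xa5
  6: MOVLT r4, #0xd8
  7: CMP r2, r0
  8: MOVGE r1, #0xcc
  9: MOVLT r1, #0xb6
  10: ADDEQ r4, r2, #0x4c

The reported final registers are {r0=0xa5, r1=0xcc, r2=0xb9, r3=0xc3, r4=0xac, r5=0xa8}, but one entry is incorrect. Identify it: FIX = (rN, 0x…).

FIX = (r4, 0x70)

[0] flags=0010 → (cmp)
[1] flags=0010 NE?T → r3=0xc3
[2] flags=0010 LT?F → skip
[3] flags=0010 → (cmp)
[4] flags=0010 VS?F → skip
[5] flags=0010 GE?T → r0=0xa5
[6] flags=0010 LT?F → skip
[7] flags=0010 → (cmp)
[8] flags=0010 GE?T → r1=0xcc
[9] flags=0010 LT?F → skip
[10] flags=0010 EQ?F → skip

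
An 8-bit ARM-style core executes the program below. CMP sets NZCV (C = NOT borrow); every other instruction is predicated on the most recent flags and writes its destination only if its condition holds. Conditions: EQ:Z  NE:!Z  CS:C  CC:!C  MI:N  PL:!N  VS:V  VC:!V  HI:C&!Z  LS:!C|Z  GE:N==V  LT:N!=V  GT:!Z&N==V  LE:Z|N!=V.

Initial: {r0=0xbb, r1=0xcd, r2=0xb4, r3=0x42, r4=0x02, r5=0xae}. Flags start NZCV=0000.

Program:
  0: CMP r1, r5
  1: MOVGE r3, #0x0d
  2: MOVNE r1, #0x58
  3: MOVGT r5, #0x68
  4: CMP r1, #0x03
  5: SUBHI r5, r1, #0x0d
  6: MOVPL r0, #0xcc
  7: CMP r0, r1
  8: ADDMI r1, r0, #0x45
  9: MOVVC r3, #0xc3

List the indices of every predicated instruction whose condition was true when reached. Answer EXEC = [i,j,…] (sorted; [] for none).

[0] flags=0010 → (cmp)
[1] flags=0010 GE?T → r3=0x0d
[2] flags=0010 NE?T → r1=0x58
[3] flags=0010 GT?T → r5=0x68
[4] flags=0010 → (cmp)
[5] flags=0010 HI?T → r5=0x4b
[6] flags=0010 PL?T → r0=0xcc
[7] flags=0011 → (cmp)
[8] flags=0011 MI?F → skip
[9] flags=0011 VC?F → skip

EXEC = [1,2,3,5,6]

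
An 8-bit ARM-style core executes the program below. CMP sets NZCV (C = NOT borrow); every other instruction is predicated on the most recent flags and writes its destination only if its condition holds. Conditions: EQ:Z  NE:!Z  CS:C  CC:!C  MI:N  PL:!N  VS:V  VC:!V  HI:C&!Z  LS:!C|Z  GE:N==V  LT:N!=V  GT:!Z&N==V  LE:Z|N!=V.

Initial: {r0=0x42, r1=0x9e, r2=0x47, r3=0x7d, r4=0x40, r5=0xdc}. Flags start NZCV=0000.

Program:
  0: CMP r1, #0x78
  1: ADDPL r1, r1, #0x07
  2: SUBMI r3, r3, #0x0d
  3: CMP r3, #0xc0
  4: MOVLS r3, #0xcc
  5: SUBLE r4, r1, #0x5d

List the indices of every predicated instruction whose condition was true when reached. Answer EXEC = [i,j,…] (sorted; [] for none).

0: ✓ CMP  NZCV=0011
1: ✓ ADDPL  r1←0xa5
2: · SUBMI
3: ✓ CMP  NZCV=1001
4: ✓ MOVLS  r3←0xcc
5: · SUBLE

EXEC = [1,4]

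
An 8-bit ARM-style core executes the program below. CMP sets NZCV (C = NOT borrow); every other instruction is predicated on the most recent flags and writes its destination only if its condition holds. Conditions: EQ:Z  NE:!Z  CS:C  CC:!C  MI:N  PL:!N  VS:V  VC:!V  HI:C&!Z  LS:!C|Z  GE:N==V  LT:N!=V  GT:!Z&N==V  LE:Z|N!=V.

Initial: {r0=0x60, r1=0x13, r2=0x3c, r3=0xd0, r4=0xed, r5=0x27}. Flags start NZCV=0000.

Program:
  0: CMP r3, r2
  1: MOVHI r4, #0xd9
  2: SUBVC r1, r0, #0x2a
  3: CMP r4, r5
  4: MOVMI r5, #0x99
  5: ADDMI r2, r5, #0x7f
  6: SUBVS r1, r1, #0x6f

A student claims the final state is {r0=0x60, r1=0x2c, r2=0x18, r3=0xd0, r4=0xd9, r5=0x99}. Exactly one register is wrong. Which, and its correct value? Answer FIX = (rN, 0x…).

0: ✓ CMP  NZCV=1010
1: ✓ MOVHI  r4←0xd9
2: ✓ SUBVC  r1←0x36
3: ✓ CMP  NZCV=1010
4: ✓ MOVMI  r5←0x99
5: ✓ ADDMI  r2←0x18
6: · SUBVS

FIX = (r1, 0x36)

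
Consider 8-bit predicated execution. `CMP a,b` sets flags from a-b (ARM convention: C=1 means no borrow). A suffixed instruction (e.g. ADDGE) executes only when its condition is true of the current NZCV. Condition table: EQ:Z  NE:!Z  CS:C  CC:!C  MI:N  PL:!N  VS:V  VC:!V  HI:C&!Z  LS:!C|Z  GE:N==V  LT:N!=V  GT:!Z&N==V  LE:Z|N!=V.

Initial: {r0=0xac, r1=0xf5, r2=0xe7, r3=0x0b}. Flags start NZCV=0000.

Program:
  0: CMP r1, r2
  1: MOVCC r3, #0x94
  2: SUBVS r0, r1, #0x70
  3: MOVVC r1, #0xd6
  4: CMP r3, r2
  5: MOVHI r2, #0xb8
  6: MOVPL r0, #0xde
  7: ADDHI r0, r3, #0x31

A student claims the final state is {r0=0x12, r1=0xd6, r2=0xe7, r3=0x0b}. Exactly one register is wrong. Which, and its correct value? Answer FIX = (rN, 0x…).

FIX = (r0, 0xde)

[0] flags=0010 → (cmp)
[1] flags=0010 CC?F → skip
[2] flags=0010 VS?F → skip
[3] flags=0010 VC?T → r1=0xd6
[4] flags=0000 → (cmp)
[5] flags=0000 HI?F → skip
[6] flags=0000 PL?T → r0=0xde
[7] flags=0000 HI?F → skip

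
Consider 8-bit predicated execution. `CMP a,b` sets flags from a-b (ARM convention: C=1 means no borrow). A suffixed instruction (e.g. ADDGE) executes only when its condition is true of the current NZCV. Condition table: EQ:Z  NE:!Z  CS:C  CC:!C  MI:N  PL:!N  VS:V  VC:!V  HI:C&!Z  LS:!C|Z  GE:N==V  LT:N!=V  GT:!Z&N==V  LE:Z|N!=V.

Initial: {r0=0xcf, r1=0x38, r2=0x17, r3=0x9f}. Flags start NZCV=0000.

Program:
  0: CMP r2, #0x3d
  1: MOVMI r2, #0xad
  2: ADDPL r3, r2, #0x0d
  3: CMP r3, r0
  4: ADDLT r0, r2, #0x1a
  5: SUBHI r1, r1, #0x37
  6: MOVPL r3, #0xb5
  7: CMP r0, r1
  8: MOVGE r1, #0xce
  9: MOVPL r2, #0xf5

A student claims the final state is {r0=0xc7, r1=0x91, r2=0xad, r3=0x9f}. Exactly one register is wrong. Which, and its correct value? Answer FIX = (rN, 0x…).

[0] flags=1000 → (cmp)
[1] flags=1000 MI?T → r2=0xad
[2] flags=1000 PL?F → skip
[3] flags=1000 → (cmp)
[4] flags=1000 LT?T → r0=0xc7
[5] flags=1000 HI?F → skip
[6] flags=1000 PL?F → skip
[7] flags=1010 → (cmp)
[8] flags=1010 GE?F → skip
[9] flags=1010 PL?F → skip

FIX = (r1, 0x38)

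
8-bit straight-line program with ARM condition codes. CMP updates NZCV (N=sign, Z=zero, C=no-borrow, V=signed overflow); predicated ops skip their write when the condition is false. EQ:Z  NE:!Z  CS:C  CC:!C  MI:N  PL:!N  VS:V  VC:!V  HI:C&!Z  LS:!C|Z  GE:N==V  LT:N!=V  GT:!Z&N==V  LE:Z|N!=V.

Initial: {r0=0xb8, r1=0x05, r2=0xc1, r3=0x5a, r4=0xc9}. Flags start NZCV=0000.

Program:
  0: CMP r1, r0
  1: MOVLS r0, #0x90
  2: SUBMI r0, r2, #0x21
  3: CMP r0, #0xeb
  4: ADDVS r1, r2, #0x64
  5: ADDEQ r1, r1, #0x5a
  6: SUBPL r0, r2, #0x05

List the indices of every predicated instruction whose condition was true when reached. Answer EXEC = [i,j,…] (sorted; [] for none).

EXEC = [1]

[0] flags=0000 → (cmp)
[1] flags=0000 LS?T → r0=0x90
[2] flags=0000 MI?F → skip
[3] flags=1000 → (cmp)
[4] flags=1000 VS?F → skip
[5] flags=1000 EQ?F → skip
[6] flags=1000 PL?F → skip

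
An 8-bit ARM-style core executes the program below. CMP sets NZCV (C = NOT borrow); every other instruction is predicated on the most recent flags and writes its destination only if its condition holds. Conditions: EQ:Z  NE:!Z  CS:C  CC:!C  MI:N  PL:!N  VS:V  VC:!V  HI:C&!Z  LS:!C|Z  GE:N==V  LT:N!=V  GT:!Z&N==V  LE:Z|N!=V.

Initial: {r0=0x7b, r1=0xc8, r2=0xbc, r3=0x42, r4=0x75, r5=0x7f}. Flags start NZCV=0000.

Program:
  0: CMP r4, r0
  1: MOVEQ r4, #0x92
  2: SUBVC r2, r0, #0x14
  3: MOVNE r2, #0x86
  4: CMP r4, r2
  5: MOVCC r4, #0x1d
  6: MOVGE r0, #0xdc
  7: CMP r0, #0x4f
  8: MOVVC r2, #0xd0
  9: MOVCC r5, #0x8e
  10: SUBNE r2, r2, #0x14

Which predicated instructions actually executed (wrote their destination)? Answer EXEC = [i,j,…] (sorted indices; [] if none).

0: ✓ CMP  NZCV=1000
1: · MOVEQ
2: ✓ SUBVC  r2←0x67
3: ✓ MOVNE  r2←0x86
4: ✓ CMP  NZCV=1001
5: ✓ MOVCC  r4←0x1d
6: ✓ MOVGE  r0←0xdc
7: ✓ CMP  NZCV=1010
8: ✓ MOVVC  r2←0xd0
9: · MOVCC
10: ✓ SUBNE  r2←0xbc

EXEC = [2,3,5,6,8,10]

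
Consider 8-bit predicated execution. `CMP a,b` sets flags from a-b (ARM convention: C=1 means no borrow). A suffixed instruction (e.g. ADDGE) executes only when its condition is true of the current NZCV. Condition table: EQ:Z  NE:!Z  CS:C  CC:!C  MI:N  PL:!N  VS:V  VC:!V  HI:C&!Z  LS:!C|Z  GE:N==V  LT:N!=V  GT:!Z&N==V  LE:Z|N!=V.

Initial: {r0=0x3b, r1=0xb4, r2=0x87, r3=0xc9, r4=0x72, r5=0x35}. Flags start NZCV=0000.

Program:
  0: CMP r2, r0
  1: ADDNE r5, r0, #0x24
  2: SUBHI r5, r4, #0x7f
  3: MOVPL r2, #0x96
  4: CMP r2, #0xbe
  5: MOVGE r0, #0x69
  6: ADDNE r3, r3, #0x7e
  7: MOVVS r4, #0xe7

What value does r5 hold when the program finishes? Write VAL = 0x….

VAL = 0xf3

0: ✓ CMP  NZCV=0011
1: ✓ ADDNE  r5←0x5f
2: ✓ SUBHI  r5←0xf3
3: ✓ MOVPL  r2←0x96
4: ✓ CMP  NZCV=1000
5: · MOVGE
6: ✓ ADDNE  r3←0x47
7: · MOVVS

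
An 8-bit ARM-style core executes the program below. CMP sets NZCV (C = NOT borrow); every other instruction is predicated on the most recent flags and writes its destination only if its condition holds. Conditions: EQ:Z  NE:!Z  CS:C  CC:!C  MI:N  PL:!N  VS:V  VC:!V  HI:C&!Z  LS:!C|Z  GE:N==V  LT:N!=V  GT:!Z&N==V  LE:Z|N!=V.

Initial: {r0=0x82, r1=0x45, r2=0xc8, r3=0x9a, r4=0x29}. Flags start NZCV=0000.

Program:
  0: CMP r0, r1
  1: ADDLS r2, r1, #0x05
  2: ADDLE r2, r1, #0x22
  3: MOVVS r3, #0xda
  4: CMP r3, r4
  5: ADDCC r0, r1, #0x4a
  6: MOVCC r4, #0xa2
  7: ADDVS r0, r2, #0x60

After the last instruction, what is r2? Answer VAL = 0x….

VAL = 0x67

0: ✓ CMP  NZCV=0011
1: · ADDLS
2: ✓ ADDLE  r2←0x67
3: ✓ MOVVS  r3←0xda
4: ✓ CMP  NZCV=1010
5: · ADDCC
6: · MOVCC
7: · ADDVS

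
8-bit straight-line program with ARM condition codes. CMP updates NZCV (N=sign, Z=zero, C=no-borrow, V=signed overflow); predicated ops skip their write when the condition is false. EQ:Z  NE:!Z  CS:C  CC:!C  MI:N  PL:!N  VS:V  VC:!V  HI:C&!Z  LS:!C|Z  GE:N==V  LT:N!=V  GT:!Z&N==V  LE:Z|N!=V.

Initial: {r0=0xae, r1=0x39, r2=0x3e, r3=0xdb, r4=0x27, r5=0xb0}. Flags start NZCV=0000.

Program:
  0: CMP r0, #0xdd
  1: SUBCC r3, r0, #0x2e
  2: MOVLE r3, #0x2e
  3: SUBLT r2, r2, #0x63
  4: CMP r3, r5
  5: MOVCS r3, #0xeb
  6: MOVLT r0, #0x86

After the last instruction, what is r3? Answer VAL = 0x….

[0] flags=1000 → (cmp)
[1] flags=1000 CC?T → r3=0x80
[2] flags=1000 LE?T → r3=0x2e
[3] flags=1000 LT?T → r2=0xdb
[4] flags=0000 → (cmp)
[5] flags=0000 CS?F → skip
[6] flags=0000 LT?F → skip

VAL = 0x2e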